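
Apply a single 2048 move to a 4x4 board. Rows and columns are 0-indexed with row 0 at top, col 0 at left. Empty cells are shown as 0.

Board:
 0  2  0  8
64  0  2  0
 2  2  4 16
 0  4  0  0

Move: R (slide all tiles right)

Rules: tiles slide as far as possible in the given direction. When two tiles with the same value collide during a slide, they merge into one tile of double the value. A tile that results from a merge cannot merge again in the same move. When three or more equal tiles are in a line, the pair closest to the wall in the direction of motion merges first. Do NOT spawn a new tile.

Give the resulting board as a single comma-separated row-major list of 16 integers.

Answer: 0, 0, 2, 8, 0, 0, 64, 2, 0, 4, 4, 16, 0, 0, 0, 4

Derivation:
Slide right:
row 0: [0, 2, 0, 8] -> [0, 0, 2, 8]
row 1: [64, 0, 2, 0] -> [0, 0, 64, 2]
row 2: [2, 2, 4, 16] -> [0, 4, 4, 16]
row 3: [0, 4, 0, 0] -> [0, 0, 0, 4]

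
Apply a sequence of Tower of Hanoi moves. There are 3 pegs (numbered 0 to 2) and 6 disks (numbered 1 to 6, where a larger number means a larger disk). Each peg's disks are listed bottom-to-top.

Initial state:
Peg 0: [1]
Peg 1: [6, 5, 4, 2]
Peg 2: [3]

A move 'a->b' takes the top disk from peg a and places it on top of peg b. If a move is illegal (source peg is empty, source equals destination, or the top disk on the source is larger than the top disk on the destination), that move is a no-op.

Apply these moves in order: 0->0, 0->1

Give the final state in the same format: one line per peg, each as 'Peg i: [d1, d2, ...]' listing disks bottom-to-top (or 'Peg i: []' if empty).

After move 1 (0->0):
Peg 0: [1]
Peg 1: [6, 5, 4, 2]
Peg 2: [3]

After move 2 (0->1):
Peg 0: []
Peg 1: [6, 5, 4, 2, 1]
Peg 2: [3]

Answer: Peg 0: []
Peg 1: [6, 5, 4, 2, 1]
Peg 2: [3]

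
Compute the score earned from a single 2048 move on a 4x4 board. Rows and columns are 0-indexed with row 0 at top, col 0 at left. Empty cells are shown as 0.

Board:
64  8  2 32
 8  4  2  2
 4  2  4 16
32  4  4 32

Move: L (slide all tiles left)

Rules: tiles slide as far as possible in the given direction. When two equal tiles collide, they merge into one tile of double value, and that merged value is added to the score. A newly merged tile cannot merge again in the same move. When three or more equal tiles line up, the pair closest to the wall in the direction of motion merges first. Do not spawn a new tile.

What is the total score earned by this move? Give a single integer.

Answer: 12

Derivation:
Slide left:
row 0: [64, 8, 2, 32] -> [64, 8, 2, 32]  score +0 (running 0)
row 1: [8, 4, 2, 2] -> [8, 4, 4, 0]  score +4 (running 4)
row 2: [4, 2, 4, 16] -> [4, 2, 4, 16]  score +0 (running 4)
row 3: [32, 4, 4, 32] -> [32, 8, 32, 0]  score +8 (running 12)
Board after move:
64  8  2 32
 8  4  4  0
 4  2  4 16
32  8 32  0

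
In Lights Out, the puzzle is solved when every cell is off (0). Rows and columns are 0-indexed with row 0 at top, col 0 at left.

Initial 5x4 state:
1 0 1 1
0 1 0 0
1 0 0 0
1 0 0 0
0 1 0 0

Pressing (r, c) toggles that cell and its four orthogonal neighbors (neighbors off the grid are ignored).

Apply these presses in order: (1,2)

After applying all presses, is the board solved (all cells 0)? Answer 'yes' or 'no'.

After press 1 at (1,2):
1 0 0 1
0 0 1 1
1 0 1 0
1 0 0 0
0 1 0 0

Lights still on: 8

Answer: no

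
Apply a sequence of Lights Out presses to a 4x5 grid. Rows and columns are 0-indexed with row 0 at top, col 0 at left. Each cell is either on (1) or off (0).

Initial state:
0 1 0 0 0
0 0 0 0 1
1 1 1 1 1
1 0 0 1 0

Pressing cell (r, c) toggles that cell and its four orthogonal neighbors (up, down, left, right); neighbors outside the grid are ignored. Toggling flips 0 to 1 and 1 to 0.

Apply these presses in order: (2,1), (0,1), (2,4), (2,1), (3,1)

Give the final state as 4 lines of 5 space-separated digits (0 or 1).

Answer: 1 0 1 0 0
0 1 0 0 0
1 0 1 0 0
0 1 1 1 1

Derivation:
After press 1 at (2,1):
0 1 0 0 0
0 1 0 0 1
0 0 0 1 1
1 1 0 1 0

After press 2 at (0,1):
1 0 1 0 0
0 0 0 0 1
0 0 0 1 1
1 1 0 1 0

After press 3 at (2,4):
1 0 1 0 0
0 0 0 0 0
0 0 0 0 0
1 1 0 1 1

After press 4 at (2,1):
1 0 1 0 0
0 1 0 0 0
1 1 1 0 0
1 0 0 1 1

After press 5 at (3,1):
1 0 1 0 0
0 1 0 0 0
1 0 1 0 0
0 1 1 1 1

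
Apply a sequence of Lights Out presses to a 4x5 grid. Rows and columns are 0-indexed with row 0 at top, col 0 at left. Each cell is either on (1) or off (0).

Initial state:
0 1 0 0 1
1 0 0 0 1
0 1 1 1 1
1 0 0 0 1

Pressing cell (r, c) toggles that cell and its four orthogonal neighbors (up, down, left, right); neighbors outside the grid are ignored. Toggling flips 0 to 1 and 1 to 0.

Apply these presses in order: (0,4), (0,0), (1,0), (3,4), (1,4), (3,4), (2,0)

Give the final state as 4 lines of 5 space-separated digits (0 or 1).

After press 1 at (0,4):
0 1 0 1 0
1 0 0 0 0
0 1 1 1 1
1 0 0 0 1

After press 2 at (0,0):
1 0 0 1 0
0 0 0 0 0
0 1 1 1 1
1 0 0 0 1

After press 3 at (1,0):
0 0 0 1 0
1 1 0 0 0
1 1 1 1 1
1 0 0 0 1

After press 4 at (3,4):
0 0 0 1 0
1 1 0 0 0
1 1 1 1 0
1 0 0 1 0

After press 5 at (1,4):
0 0 0 1 1
1 1 0 1 1
1 1 1 1 1
1 0 0 1 0

After press 6 at (3,4):
0 0 0 1 1
1 1 0 1 1
1 1 1 1 0
1 0 0 0 1

After press 7 at (2,0):
0 0 0 1 1
0 1 0 1 1
0 0 1 1 0
0 0 0 0 1

Answer: 0 0 0 1 1
0 1 0 1 1
0 0 1 1 0
0 0 0 0 1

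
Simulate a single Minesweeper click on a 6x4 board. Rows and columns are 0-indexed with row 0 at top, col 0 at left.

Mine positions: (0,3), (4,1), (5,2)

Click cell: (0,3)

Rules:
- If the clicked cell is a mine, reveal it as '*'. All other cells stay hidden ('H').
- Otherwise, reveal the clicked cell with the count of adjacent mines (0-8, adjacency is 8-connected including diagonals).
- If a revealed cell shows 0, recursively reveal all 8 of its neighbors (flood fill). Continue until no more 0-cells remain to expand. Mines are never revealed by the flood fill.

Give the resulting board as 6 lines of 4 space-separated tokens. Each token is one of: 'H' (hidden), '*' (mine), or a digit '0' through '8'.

H H H *
H H H H
H H H H
H H H H
H H H H
H H H H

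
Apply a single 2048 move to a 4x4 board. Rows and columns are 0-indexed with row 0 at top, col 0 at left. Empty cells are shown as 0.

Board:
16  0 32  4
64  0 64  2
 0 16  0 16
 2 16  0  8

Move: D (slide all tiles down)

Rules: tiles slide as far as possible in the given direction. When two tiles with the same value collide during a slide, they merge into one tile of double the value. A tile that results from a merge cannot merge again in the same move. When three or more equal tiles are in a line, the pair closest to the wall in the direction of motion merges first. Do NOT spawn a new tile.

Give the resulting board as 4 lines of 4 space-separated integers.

Answer:  0  0  0  4
16  0  0  2
64  0 32 16
 2 32 64  8

Derivation:
Slide down:
col 0: [16, 64, 0, 2] -> [0, 16, 64, 2]
col 1: [0, 0, 16, 16] -> [0, 0, 0, 32]
col 2: [32, 64, 0, 0] -> [0, 0, 32, 64]
col 3: [4, 2, 16, 8] -> [4, 2, 16, 8]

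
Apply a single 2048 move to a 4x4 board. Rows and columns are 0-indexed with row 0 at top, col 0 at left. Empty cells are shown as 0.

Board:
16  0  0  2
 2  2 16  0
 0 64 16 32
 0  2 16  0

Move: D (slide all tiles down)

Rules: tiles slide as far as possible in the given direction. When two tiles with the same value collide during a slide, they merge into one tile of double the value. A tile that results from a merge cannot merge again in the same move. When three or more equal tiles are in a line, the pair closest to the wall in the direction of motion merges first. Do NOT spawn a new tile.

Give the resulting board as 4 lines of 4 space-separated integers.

Slide down:
col 0: [16, 2, 0, 0] -> [0, 0, 16, 2]
col 1: [0, 2, 64, 2] -> [0, 2, 64, 2]
col 2: [0, 16, 16, 16] -> [0, 0, 16, 32]
col 3: [2, 0, 32, 0] -> [0, 0, 2, 32]

Answer:  0  0  0  0
 0  2  0  0
16 64 16  2
 2  2 32 32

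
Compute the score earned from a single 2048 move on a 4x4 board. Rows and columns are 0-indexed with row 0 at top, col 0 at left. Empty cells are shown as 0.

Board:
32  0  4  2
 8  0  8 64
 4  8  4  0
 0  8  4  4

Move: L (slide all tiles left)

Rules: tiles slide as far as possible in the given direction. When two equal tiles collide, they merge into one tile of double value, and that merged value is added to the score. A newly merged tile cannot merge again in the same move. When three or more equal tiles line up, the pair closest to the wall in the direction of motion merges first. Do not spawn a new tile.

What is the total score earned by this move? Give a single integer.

Slide left:
row 0: [32, 0, 4, 2] -> [32, 4, 2, 0]  score +0 (running 0)
row 1: [8, 0, 8, 64] -> [16, 64, 0, 0]  score +16 (running 16)
row 2: [4, 8, 4, 0] -> [4, 8, 4, 0]  score +0 (running 16)
row 3: [0, 8, 4, 4] -> [8, 8, 0, 0]  score +8 (running 24)
Board after move:
32  4  2  0
16 64  0  0
 4  8  4  0
 8  8  0  0

Answer: 24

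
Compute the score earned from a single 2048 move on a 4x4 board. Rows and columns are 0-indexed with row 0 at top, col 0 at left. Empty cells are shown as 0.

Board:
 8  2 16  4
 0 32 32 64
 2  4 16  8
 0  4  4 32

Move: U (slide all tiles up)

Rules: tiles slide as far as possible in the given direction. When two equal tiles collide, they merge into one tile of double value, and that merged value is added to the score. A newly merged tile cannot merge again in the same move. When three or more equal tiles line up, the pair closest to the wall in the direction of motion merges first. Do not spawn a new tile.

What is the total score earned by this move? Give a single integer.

Answer: 8

Derivation:
Slide up:
col 0: [8, 0, 2, 0] -> [8, 2, 0, 0]  score +0 (running 0)
col 1: [2, 32, 4, 4] -> [2, 32, 8, 0]  score +8 (running 8)
col 2: [16, 32, 16, 4] -> [16, 32, 16, 4]  score +0 (running 8)
col 3: [4, 64, 8, 32] -> [4, 64, 8, 32]  score +0 (running 8)
Board after move:
 8  2 16  4
 2 32 32 64
 0  8 16  8
 0  0  4 32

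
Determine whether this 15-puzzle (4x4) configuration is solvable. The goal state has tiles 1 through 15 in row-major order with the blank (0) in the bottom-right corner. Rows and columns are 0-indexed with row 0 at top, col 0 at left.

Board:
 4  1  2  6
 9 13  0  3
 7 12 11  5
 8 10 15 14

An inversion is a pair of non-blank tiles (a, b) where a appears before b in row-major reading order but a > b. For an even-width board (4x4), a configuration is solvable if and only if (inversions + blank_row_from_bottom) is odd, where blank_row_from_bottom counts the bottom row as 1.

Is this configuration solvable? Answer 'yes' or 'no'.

Inversions: 25
Blank is in row 1 (0-indexed from top), which is row 3 counting from the bottom (bottom = 1).
25 + 3 = 28, which is even, so the puzzle is not solvable.

Answer: no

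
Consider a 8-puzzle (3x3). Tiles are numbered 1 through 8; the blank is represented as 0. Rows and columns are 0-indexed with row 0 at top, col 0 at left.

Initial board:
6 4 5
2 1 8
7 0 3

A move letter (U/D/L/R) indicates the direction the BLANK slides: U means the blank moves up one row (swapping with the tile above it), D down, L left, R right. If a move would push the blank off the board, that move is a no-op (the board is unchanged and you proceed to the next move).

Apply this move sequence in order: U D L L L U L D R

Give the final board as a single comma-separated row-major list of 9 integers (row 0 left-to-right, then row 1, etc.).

After move 1 (U):
6 4 5
2 0 8
7 1 3

After move 2 (D):
6 4 5
2 1 8
7 0 3

After move 3 (L):
6 4 5
2 1 8
0 7 3

After move 4 (L):
6 4 5
2 1 8
0 7 3

After move 5 (L):
6 4 5
2 1 8
0 7 3

After move 6 (U):
6 4 5
0 1 8
2 7 3

After move 7 (L):
6 4 5
0 1 8
2 7 3

After move 8 (D):
6 4 5
2 1 8
0 7 3

After move 9 (R):
6 4 5
2 1 8
7 0 3

Answer: 6, 4, 5, 2, 1, 8, 7, 0, 3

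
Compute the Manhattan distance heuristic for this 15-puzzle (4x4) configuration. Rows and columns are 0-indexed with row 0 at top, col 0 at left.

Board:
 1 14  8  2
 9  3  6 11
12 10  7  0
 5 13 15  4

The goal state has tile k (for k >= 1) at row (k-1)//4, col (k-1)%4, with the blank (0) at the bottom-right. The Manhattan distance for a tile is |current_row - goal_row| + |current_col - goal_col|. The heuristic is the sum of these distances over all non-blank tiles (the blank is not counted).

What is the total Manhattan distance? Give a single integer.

Answer: 23

Derivation:
Tile 1: (0,0)->(0,0) = 0
Tile 14: (0,1)->(3,1) = 3
Tile 8: (0,2)->(1,3) = 2
Tile 2: (0,3)->(0,1) = 2
Tile 9: (1,0)->(2,0) = 1
Tile 3: (1,1)->(0,2) = 2
Tile 6: (1,2)->(1,1) = 1
Tile 11: (1,3)->(2,2) = 2
Tile 12: (2,0)->(2,3) = 3
Tile 10: (2,1)->(2,1) = 0
Tile 7: (2,2)->(1,2) = 1
Tile 5: (3,0)->(1,0) = 2
Tile 13: (3,1)->(3,0) = 1
Tile 15: (3,2)->(3,2) = 0
Tile 4: (3,3)->(0,3) = 3
Sum: 0 + 3 + 2 + 2 + 1 + 2 + 1 + 2 + 3 + 0 + 1 + 2 + 1 + 0 + 3 = 23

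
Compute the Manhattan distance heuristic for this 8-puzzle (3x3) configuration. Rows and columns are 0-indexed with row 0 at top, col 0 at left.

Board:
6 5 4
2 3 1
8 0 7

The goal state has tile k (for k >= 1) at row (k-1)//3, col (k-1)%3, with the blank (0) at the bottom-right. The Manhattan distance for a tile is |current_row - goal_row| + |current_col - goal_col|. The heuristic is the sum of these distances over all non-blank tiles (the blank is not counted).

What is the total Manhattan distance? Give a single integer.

Tile 6: (0,0)->(1,2) = 3
Tile 5: (0,1)->(1,1) = 1
Tile 4: (0,2)->(1,0) = 3
Tile 2: (1,0)->(0,1) = 2
Tile 3: (1,1)->(0,2) = 2
Tile 1: (1,2)->(0,0) = 3
Tile 8: (2,0)->(2,1) = 1
Tile 7: (2,2)->(2,0) = 2
Sum: 3 + 1 + 3 + 2 + 2 + 3 + 1 + 2 = 17

Answer: 17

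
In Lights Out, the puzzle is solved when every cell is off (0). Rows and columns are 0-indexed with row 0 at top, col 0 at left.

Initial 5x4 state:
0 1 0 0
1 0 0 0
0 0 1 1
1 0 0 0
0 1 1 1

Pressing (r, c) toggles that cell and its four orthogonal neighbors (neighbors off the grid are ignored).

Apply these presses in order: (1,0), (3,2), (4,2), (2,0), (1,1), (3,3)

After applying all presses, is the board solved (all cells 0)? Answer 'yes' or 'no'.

Answer: no

Derivation:
After press 1 at (1,0):
1 1 0 0
0 1 0 0
1 0 1 1
1 0 0 0
0 1 1 1

After press 2 at (3,2):
1 1 0 0
0 1 0 0
1 0 0 1
1 1 1 1
0 1 0 1

After press 3 at (4,2):
1 1 0 0
0 1 0 0
1 0 0 1
1 1 0 1
0 0 1 0

After press 4 at (2,0):
1 1 0 0
1 1 0 0
0 1 0 1
0 1 0 1
0 0 1 0

After press 5 at (1,1):
1 0 0 0
0 0 1 0
0 0 0 1
0 1 0 1
0 0 1 0

After press 6 at (3,3):
1 0 0 0
0 0 1 0
0 0 0 0
0 1 1 0
0 0 1 1

Lights still on: 6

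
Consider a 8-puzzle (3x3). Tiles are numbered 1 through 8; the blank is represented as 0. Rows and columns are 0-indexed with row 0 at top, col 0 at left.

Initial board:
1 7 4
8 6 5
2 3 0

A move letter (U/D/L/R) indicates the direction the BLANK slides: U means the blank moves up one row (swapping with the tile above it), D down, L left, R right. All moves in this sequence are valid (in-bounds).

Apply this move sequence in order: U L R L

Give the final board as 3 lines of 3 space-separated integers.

Answer: 1 7 4
8 0 6
2 3 5

Derivation:
After move 1 (U):
1 7 4
8 6 0
2 3 5

After move 2 (L):
1 7 4
8 0 6
2 3 5

After move 3 (R):
1 7 4
8 6 0
2 3 5

After move 4 (L):
1 7 4
8 0 6
2 3 5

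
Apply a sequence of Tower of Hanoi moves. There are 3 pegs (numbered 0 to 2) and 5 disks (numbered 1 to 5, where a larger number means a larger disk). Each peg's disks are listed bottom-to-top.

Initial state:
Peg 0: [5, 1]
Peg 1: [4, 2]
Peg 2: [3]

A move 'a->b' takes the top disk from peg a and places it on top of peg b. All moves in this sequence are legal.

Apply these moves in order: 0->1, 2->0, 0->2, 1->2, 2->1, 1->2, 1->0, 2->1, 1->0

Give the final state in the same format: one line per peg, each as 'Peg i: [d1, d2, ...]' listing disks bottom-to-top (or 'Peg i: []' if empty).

Answer: Peg 0: [5, 2, 1]
Peg 1: [4]
Peg 2: [3]

Derivation:
After move 1 (0->1):
Peg 0: [5]
Peg 1: [4, 2, 1]
Peg 2: [3]

After move 2 (2->0):
Peg 0: [5, 3]
Peg 1: [4, 2, 1]
Peg 2: []

After move 3 (0->2):
Peg 0: [5]
Peg 1: [4, 2, 1]
Peg 2: [3]

After move 4 (1->2):
Peg 0: [5]
Peg 1: [4, 2]
Peg 2: [3, 1]

After move 5 (2->1):
Peg 0: [5]
Peg 1: [4, 2, 1]
Peg 2: [3]

After move 6 (1->2):
Peg 0: [5]
Peg 1: [4, 2]
Peg 2: [3, 1]

After move 7 (1->0):
Peg 0: [5, 2]
Peg 1: [4]
Peg 2: [3, 1]

After move 8 (2->1):
Peg 0: [5, 2]
Peg 1: [4, 1]
Peg 2: [3]

After move 9 (1->0):
Peg 0: [5, 2, 1]
Peg 1: [4]
Peg 2: [3]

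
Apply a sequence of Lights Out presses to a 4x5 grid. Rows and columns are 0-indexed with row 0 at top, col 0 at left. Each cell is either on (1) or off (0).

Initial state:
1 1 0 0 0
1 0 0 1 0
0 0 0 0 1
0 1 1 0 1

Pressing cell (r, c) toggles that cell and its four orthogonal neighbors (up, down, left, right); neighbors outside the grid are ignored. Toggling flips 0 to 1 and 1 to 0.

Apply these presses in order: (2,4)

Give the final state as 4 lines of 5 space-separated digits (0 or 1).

After press 1 at (2,4):
1 1 0 0 0
1 0 0 1 1
0 0 0 1 0
0 1 1 0 0

Answer: 1 1 0 0 0
1 0 0 1 1
0 0 0 1 0
0 1 1 0 0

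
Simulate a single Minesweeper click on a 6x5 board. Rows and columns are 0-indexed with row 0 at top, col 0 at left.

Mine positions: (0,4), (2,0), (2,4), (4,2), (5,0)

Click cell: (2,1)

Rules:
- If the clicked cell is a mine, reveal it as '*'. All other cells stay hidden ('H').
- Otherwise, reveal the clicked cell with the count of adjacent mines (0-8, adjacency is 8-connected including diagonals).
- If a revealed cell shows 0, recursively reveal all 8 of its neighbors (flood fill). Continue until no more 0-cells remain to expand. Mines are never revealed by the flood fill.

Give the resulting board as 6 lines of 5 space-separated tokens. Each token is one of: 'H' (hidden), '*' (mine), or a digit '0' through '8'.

H H H H H
H H H H H
H 1 H H H
H H H H H
H H H H H
H H H H H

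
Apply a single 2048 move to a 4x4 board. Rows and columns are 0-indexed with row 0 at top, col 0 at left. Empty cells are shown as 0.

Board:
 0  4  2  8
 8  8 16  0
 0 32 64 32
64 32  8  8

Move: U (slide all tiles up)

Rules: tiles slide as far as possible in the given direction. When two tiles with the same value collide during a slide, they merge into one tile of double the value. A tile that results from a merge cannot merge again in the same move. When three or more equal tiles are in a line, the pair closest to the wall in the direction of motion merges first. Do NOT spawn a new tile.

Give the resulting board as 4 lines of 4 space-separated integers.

Answer:  8  4  2  8
64  8 16 32
 0 64 64  8
 0  0  8  0

Derivation:
Slide up:
col 0: [0, 8, 0, 64] -> [8, 64, 0, 0]
col 1: [4, 8, 32, 32] -> [4, 8, 64, 0]
col 2: [2, 16, 64, 8] -> [2, 16, 64, 8]
col 3: [8, 0, 32, 8] -> [8, 32, 8, 0]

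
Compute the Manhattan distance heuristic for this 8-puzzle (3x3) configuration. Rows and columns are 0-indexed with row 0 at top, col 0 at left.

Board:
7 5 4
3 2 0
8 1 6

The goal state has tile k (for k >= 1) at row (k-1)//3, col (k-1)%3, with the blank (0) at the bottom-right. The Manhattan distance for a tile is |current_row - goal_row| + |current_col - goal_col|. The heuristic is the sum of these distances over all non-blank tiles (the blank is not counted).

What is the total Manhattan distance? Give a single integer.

Tile 7: at (0,0), goal (2,0), distance |0-2|+|0-0| = 2
Tile 5: at (0,1), goal (1,1), distance |0-1|+|1-1| = 1
Tile 4: at (0,2), goal (1,0), distance |0-1|+|2-0| = 3
Tile 3: at (1,0), goal (0,2), distance |1-0|+|0-2| = 3
Tile 2: at (1,1), goal (0,1), distance |1-0|+|1-1| = 1
Tile 8: at (2,0), goal (2,1), distance |2-2|+|0-1| = 1
Tile 1: at (2,1), goal (0,0), distance |2-0|+|1-0| = 3
Tile 6: at (2,2), goal (1,2), distance |2-1|+|2-2| = 1
Sum: 2 + 1 + 3 + 3 + 1 + 1 + 3 + 1 = 15

Answer: 15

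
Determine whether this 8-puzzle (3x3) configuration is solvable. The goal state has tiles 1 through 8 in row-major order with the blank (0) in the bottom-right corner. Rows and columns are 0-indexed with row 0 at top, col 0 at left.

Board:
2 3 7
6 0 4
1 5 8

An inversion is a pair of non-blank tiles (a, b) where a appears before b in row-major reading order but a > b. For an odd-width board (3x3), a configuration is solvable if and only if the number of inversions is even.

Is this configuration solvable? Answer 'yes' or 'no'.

Answer: yes

Derivation:
Inversions (pairs i<j in row-major order where tile[i] > tile[j] > 0): 10
10 is even, so the puzzle is solvable.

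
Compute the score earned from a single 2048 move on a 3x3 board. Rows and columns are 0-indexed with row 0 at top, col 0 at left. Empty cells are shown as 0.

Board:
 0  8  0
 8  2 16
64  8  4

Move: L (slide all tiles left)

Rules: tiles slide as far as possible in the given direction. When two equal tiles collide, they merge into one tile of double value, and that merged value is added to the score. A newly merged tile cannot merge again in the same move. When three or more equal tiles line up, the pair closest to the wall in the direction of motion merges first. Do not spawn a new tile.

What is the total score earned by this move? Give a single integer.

Answer: 0

Derivation:
Slide left:
row 0: [0, 8, 0] -> [8, 0, 0]  score +0 (running 0)
row 1: [8, 2, 16] -> [8, 2, 16]  score +0 (running 0)
row 2: [64, 8, 4] -> [64, 8, 4]  score +0 (running 0)
Board after move:
 8  0  0
 8  2 16
64  8  4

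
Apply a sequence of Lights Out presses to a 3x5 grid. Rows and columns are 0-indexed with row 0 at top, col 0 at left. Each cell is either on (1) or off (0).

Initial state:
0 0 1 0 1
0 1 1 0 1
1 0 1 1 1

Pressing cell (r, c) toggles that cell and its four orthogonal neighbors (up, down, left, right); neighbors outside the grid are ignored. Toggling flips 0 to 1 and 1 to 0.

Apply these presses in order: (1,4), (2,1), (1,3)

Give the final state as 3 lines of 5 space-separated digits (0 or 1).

After press 1 at (1,4):
0 0 1 0 0
0 1 1 1 0
1 0 1 1 0

After press 2 at (2,1):
0 0 1 0 0
0 0 1 1 0
0 1 0 1 0

After press 3 at (1,3):
0 0 1 1 0
0 0 0 0 1
0 1 0 0 0

Answer: 0 0 1 1 0
0 0 0 0 1
0 1 0 0 0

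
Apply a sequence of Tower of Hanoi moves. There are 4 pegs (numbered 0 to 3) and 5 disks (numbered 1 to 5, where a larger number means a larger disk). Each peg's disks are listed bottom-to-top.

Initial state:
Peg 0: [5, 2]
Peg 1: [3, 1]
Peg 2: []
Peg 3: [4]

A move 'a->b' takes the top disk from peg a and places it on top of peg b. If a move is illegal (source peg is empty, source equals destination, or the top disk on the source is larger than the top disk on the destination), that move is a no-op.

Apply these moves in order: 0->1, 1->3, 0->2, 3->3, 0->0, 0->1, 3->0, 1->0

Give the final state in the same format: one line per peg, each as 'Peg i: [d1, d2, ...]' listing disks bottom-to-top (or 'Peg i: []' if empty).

Answer: Peg 0: [5, 1]
Peg 1: [3]
Peg 2: [2]
Peg 3: [4]

Derivation:
After move 1 (0->1):
Peg 0: [5, 2]
Peg 1: [3, 1]
Peg 2: []
Peg 3: [4]

After move 2 (1->3):
Peg 0: [5, 2]
Peg 1: [3]
Peg 2: []
Peg 3: [4, 1]

After move 3 (0->2):
Peg 0: [5]
Peg 1: [3]
Peg 2: [2]
Peg 3: [4, 1]

After move 4 (3->3):
Peg 0: [5]
Peg 1: [3]
Peg 2: [2]
Peg 3: [4, 1]

After move 5 (0->0):
Peg 0: [5]
Peg 1: [3]
Peg 2: [2]
Peg 3: [4, 1]

After move 6 (0->1):
Peg 0: [5]
Peg 1: [3]
Peg 2: [2]
Peg 3: [4, 1]

After move 7 (3->0):
Peg 0: [5, 1]
Peg 1: [3]
Peg 2: [2]
Peg 3: [4]

After move 8 (1->0):
Peg 0: [5, 1]
Peg 1: [3]
Peg 2: [2]
Peg 3: [4]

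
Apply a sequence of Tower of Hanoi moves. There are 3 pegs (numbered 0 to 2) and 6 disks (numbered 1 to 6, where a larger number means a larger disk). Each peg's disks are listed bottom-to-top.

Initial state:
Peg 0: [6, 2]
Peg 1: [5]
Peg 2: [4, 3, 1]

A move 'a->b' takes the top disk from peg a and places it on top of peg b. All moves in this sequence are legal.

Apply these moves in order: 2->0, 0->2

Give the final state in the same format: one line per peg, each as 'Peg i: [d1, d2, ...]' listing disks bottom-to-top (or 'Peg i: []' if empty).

Answer: Peg 0: [6, 2]
Peg 1: [5]
Peg 2: [4, 3, 1]

Derivation:
After move 1 (2->0):
Peg 0: [6, 2, 1]
Peg 1: [5]
Peg 2: [4, 3]

After move 2 (0->2):
Peg 0: [6, 2]
Peg 1: [5]
Peg 2: [4, 3, 1]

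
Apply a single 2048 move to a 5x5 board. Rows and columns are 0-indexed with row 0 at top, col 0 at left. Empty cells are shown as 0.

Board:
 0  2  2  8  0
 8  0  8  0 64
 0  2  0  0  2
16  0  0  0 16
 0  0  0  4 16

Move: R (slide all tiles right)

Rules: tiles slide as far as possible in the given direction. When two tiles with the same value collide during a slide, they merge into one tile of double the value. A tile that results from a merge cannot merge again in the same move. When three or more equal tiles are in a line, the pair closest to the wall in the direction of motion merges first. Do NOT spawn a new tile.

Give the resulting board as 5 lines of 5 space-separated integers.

Answer:  0  0  0  4  8
 0  0  0 16 64
 0  0  0  0  4
 0  0  0  0 32
 0  0  0  4 16

Derivation:
Slide right:
row 0: [0, 2, 2, 8, 0] -> [0, 0, 0, 4, 8]
row 1: [8, 0, 8, 0, 64] -> [0, 0, 0, 16, 64]
row 2: [0, 2, 0, 0, 2] -> [0, 0, 0, 0, 4]
row 3: [16, 0, 0, 0, 16] -> [0, 0, 0, 0, 32]
row 4: [0, 0, 0, 4, 16] -> [0, 0, 0, 4, 16]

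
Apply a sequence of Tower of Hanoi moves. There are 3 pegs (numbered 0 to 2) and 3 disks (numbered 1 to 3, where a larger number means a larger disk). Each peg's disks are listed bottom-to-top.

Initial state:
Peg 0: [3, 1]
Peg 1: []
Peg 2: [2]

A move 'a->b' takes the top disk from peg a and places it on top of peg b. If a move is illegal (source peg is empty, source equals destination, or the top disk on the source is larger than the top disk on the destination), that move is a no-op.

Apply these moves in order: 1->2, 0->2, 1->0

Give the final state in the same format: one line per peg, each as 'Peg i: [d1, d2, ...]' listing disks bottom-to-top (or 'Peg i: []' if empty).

Answer: Peg 0: [3]
Peg 1: []
Peg 2: [2, 1]

Derivation:
After move 1 (1->2):
Peg 0: [3, 1]
Peg 1: []
Peg 2: [2]

After move 2 (0->2):
Peg 0: [3]
Peg 1: []
Peg 2: [2, 1]

After move 3 (1->0):
Peg 0: [3]
Peg 1: []
Peg 2: [2, 1]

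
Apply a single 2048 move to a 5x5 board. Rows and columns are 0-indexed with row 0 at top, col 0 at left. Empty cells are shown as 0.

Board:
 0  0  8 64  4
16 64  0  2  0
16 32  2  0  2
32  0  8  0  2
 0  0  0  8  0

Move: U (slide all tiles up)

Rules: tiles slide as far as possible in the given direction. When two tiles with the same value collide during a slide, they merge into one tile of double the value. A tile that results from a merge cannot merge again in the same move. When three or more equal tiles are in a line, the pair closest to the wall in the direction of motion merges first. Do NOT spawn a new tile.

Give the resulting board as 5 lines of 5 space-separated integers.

Answer: 32 64  8 64  4
32 32  2  2  4
 0  0  8  8  0
 0  0  0  0  0
 0  0  0  0  0

Derivation:
Slide up:
col 0: [0, 16, 16, 32, 0] -> [32, 32, 0, 0, 0]
col 1: [0, 64, 32, 0, 0] -> [64, 32, 0, 0, 0]
col 2: [8, 0, 2, 8, 0] -> [8, 2, 8, 0, 0]
col 3: [64, 2, 0, 0, 8] -> [64, 2, 8, 0, 0]
col 4: [4, 0, 2, 2, 0] -> [4, 4, 0, 0, 0]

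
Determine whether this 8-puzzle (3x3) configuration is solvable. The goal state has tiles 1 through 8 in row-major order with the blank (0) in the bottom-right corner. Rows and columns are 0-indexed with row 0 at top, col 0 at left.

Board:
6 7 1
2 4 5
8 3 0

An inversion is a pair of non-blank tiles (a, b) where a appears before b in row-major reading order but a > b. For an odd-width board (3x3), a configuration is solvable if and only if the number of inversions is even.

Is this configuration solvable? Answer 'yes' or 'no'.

Answer: no

Derivation:
Inversions (pairs i<j in row-major order where tile[i] > tile[j] > 0): 13
13 is odd, so the puzzle is not solvable.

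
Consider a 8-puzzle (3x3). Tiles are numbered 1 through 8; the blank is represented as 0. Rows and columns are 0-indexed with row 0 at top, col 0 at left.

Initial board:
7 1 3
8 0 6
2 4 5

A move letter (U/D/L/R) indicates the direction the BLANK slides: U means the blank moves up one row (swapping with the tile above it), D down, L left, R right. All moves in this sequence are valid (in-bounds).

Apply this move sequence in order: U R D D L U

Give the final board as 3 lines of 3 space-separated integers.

After move 1 (U):
7 0 3
8 1 6
2 4 5

After move 2 (R):
7 3 0
8 1 6
2 4 5

After move 3 (D):
7 3 6
8 1 0
2 4 5

After move 4 (D):
7 3 6
8 1 5
2 4 0

After move 5 (L):
7 3 6
8 1 5
2 0 4

After move 6 (U):
7 3 6
8 0 5
2 1 4

Answer: 7 3 6
8 0 5
2 1 4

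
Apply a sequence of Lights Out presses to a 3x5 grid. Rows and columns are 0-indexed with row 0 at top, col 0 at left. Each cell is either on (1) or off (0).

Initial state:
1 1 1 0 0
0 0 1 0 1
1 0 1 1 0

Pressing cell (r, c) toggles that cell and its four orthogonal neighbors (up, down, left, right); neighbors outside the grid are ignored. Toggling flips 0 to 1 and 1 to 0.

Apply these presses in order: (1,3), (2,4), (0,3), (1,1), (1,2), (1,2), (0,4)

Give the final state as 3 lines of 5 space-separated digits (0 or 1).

Answer: 1 0 0 1 0
1 1 1 0 0
1 1 1 1 1

Derivation:
After press 1 at (1,3):
1 1 1 1 0
0 0 0 1 0
1 0 1 0 0

After press 2 at (2,4):
1 1 1 1 0
0 0 0 1 1
1 0 1 1 1

After press 3 at (0,3):
1 1 0 0 1
0 0 0 0 1
1 0 1 1 1

After press 4 at (1,1):
1 0 0 0 1
1 1 1 0 1
1 1 1 1 1

After press 5 at (1,2):
1 0 1 0 1
1 0 0 1 1
1 1 0 1 1

After press 6 at (1,2):
1 0 0 0 1
1 1 1 0 1
1 1 1 1 1

After press 7 at (0,4):
1 0 0 1 0
1 1 1 0 0
1 1 1 1 1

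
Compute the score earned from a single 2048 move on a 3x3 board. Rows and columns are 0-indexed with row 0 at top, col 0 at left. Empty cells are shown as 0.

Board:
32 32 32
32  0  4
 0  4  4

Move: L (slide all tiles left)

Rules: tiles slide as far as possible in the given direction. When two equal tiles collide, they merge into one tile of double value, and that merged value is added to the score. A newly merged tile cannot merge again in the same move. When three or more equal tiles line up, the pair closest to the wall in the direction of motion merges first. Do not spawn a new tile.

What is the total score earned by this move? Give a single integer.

Answer: 72

Derivation:
Slide left:
row 0: [32, 32, 32] -> [64, 32, 0]  score +64 (running 64)
row 1: [32, 0, 4] -> [32, 4, 0]  score +0 (running 64)
row 2: [0, 4, 4] -> [8, 0, 0]  score +8 (running 72)
Board after move:
64 32  0
32  4  0
 8  0  0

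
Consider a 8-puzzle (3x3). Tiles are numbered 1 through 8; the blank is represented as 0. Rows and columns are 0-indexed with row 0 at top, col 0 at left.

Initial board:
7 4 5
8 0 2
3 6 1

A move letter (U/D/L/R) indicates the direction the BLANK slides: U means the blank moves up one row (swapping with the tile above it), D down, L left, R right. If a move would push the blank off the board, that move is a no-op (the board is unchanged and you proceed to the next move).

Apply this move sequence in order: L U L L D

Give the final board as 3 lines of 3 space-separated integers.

Answer: 7 4 5
0 8 2
3 6 1

Derivation:
After move 1 (L):
7 4 5
0 8 2
3 6 1

After move 2 (U):
0 4 5
7 8 2
3 6 1

After move 3 (L):
0 4 5
7 8 2
3 6 1

After move 4 (L):
0 4 5
7 8 2
3 6 1

After move 5 (D):
7 4 5
0 8 2
3 6 1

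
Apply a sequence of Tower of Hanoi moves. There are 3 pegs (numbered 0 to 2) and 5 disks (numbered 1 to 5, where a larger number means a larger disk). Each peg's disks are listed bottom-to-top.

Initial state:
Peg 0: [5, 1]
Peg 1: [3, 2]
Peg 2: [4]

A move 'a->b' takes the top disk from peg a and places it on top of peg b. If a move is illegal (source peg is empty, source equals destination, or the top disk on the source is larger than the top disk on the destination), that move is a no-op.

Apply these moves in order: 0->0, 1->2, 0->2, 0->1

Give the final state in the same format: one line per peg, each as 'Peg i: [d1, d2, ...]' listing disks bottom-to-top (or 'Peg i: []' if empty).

After move 1 (0->0):
Peg 0: [5, 1]
Peg 1: [3, 2]
Peg 2: [4]

After move 2 (1->2):
Peg 0: [5, 1]
Peg 1: [3]
Peg 2: [4, 2]

After move 3 (0->2):
Peg 0: [5]
Peg 1: [3]
Peg 2: [4, 2, 1]

After move 4 (0->1):
Peg 0: [5]
Peg 1: [3]
Peg 2: [4, 2, 1]

Answer: Peg 0: [5]
Peg 1: [3]
Peg 2: [4, 2, 1]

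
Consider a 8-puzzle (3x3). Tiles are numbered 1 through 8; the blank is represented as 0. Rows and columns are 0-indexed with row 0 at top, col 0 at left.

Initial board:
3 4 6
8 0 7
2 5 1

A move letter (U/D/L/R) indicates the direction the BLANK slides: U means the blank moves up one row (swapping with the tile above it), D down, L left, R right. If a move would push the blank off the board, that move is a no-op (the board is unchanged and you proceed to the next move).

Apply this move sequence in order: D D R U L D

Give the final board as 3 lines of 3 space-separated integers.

Answer: 3 4 6
8 1 5
2 0 7

Derivation:
After move 1 (D):
3 4 6
8 5 7
2 0 1

After move 2 (D):
3 4 6
8 5 7
2 0 1

After move 3 (R):
3 4 6
8 5 7
2 1 0

After move 4 (U):
3 4 6
8 5 0
2 1 7

After move 5 (L):
3 4 6
8 0 5
2 1 7

After move 6 (D):
3 4 6
8 1 5
2 0 7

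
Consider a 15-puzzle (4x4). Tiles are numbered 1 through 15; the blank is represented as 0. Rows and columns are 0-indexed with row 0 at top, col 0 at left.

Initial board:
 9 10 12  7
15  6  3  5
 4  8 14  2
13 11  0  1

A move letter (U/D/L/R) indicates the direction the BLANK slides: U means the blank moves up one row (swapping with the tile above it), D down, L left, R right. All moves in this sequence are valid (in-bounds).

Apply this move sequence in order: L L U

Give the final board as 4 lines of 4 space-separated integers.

Answer:  9 10 12  7
15  6  3  5
 0  8 14  2
 4 13 11  1

Derivation:
After move 1 (L):
 9 10 12  7
15  6  3  5
 4  8 14  2
13  0 11  1

After move 2 (L):
 9 10 12  7
15  6  3  5
 4  8 14  2
 0 13 11  1

After move 3 (U):
 9 10 12  7
15  6  3  5
 0  8 14  2
 4 13 11  1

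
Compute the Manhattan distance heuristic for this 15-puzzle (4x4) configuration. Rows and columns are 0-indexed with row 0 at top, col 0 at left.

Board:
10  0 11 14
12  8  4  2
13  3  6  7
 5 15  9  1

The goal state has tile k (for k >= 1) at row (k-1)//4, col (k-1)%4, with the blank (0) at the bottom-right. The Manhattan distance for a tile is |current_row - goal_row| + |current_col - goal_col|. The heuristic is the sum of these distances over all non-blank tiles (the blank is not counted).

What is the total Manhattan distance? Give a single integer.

Answer: 41

Derivation:
Tile 10: (0,0)->(2,1) = 3
Tile 11: (0,2)->(2,2) = 2
Tile 14: (0,3)->(3,1) = 5
Tile 12: (1,0)->(2,3) = 4
Tile 8: (1,1)->(1,3) = 2
Tile 4: (1,2)->(0,3) = 2
Tile 2: (1,3)->(0,1) = 3
Tile 13: (2,0)->(3,0) = 1
Tile 3: (2,1)->(0,2) = 3
Tile 6: (2,2)->(1,1) = 2
Tile 7: (2,3)->(1,2) = 2
Tile 5: (3,0)->(1,0) = 2
Tile 15: (3,1)->(3,2) = 1
Tile 9: (3,2)->(2,0) = 3
Tile 1: (3,3)->(0,0) = 6
Sum: 3 + 2 + 5 + 4 + 2 + 2 + 3 + 1 + 3 + 2 + 2 + 2 + 1 + 3 + 6 = 41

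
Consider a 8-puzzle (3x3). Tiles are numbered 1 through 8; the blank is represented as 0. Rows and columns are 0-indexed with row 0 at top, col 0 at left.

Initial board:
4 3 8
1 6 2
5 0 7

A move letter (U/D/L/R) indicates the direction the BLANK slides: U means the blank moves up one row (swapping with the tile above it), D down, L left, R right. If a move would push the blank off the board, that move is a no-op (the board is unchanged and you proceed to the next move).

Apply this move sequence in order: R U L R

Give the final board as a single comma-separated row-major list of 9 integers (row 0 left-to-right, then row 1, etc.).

After move 1 (R):
4 3 8
1 6 2
5 7 0

After move 2 (U):
4 3 8
1 6 0
5 7 2

After move 3 (L):
4 3 8
1 0 6
5 7 2

After move 4 (R):
4 3 8
1 6 0
5 7 2

Answer: 4, 3, 8, 1, 6, 0, 5, 7, 2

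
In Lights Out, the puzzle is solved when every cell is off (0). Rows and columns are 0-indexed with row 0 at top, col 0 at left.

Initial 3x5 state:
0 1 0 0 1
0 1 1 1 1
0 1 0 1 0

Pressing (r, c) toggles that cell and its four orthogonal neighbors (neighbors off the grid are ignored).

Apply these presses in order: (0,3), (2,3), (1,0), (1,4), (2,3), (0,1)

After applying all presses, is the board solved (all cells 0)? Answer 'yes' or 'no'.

Answer: no

Derivation:
After press 1 at (0,3):
0 1 1 1 0
0 1 1 0 1
0 1 0 1 0

After press 2 at (2,3):
0 1 1 1 0
0 1 1 1 1
0 1 1 0 1

After press 3 at (1,0):
1 1 1 1 0
1 0 1 1 1
1 1 1 0 1

After press 4 at (1,4):
1 1 1 1 1
1 0 1 0 0
1 1 1 0 0

After press 5 at (2,3):
1 1 1 1 1
1 0 1 1 0
1 1 0 1 1

After press 6 at (0,1):
0 0 0 1 1
1 1 1 1 0
1 1 0 1 1

Lights still on: 10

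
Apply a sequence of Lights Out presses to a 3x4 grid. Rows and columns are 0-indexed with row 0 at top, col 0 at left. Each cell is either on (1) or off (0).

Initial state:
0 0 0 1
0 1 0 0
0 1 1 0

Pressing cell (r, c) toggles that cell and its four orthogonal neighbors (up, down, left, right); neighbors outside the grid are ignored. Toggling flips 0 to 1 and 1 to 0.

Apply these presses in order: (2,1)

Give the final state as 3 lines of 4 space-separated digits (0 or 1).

After press 1 at (2,1):
0 0 0 1
0 0 0 0
1 0 0 0

Answer: 0 0 0 1
0 0 0 0
1 0 0 0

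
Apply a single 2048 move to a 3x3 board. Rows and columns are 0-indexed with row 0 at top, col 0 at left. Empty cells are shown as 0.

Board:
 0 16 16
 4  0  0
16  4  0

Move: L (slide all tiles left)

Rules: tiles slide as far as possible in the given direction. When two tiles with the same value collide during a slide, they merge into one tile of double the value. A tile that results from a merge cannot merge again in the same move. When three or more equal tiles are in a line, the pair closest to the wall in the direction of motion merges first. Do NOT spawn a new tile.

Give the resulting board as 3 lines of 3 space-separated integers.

Slide left:
row 0: [0, 16, 16] -> [32, 0, 0]
row 1: [4, 0, 0] -> [4, 0, 0]
row 2: [16, 4, 0] -> [16, 4, 0]

Answer: 32  0  0
 4  0  0
16  4  0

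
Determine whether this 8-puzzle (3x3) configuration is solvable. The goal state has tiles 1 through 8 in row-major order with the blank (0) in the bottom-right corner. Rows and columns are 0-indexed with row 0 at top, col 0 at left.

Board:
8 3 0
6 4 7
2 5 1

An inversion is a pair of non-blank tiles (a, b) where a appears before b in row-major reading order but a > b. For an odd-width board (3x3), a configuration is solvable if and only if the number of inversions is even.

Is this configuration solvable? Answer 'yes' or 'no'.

Inversions (pairs i<j in row-major order where tile[i] > tile[j] > 0): 20
20 is even, so the puzzle is solvable.

Answer: yes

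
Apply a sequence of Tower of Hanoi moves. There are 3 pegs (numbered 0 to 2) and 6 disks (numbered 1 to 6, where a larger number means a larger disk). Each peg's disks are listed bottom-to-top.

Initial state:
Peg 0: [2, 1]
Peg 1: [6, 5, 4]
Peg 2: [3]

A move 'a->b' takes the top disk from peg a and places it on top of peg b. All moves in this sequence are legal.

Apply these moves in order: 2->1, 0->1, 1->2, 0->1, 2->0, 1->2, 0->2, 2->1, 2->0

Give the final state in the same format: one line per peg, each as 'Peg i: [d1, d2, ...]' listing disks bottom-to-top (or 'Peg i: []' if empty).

After move 1 (2->1):
Peg 0: [2, 1]
Peg 1: [6, 5, 4, 3]
Peg 2: []

After move 2 (0->1):
Peg 0: [2]
Peg 1: [6, 5, 4, 3, 1]
Peg 2: []

After move 3 (1->2):
Peg 0: [2]
Peg 1: [6, 5, 4, 3]
Peg 2: [1]

After move 4 (0->1):
Peg 0: []
Peg 1: [6, 5, 4, 3, 2]
Peg 2: [1]

After move 5 (2->0):
Peg 0: [1]
Peg 1: [6, 5, 4, 3, 2]
Peg 2: []

After move 6 (1->2):
Peg 0: [1]
Peg 1: [6, 5, 4, 3]
Peg 2: [2]

After move 7 (0->2):
Peg 0: []
Peg 1: [6, 5, 4, 3]
Peg 2: [2, 1]

After move 8 (2->1):
Peg 0: []
Peg 1: [6, 5, 4, 3, 1]
Peg 2: [2]

After move 9 (2->0):
Peg 0: [2]
Peg 1: [6, 5, 4, 3, 1]
Peg 2: []

Answer: Peg 0: [2]
Peg 1: [6, 5, 4, 3, 1]
Peg 2: []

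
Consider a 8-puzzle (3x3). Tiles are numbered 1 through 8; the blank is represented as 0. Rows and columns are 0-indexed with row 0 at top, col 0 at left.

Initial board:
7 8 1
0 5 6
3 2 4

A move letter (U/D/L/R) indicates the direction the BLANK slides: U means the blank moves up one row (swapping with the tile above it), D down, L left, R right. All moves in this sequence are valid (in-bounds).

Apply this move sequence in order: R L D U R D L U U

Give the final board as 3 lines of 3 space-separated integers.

Answer: 0 8 1
7 2 6
5 3 4

Derivation:
After move 1 (R):
7 8 1
5 0 6
3 2 4

After move 2 (L):
7 8 1
0 5 6
3 2 4

After move 3 (D):
7 8 1
3 5 6
0 2 4

After move 4 (U):
7 8 1
0 5 6
3 2 4

After move 5 (R):
7 8 1
5 0 6
3 2 4

After move 6 (D):
7 8 1
5 2 6
3 0 4

After move 7 (L):
7 8 1
5 2 6
0 3 4

After move 8 (U):
7 8 1
0 2 6
5 3 4

After move 9 (U):
0 8 1
7 2 6
5 3 4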